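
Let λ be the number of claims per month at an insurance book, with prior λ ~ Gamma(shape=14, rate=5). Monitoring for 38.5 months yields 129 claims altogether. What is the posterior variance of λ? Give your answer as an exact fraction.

Total count 129 over total exposure 38.5 months.
By Gamma–Poisson conjugacy, the posterior is Gamma(α + Σx, β + Σt) = Gamma(14 + 129, 5 + 38.5) = Gamma(143, 87/2).
Posterior variance = α'/β'² = 143/(7569/4) = 572/7569.

572/7569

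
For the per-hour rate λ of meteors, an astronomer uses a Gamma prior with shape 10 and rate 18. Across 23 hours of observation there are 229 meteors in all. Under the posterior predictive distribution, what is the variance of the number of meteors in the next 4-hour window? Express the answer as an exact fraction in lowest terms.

43020/1681

Total count 229 over total exposure 23 hours.
Posterior: α' = 10 + 229 = 239, β' = 18 + 23 = 41.
The posterior predictive for a window of length T is Negative Binomial with variance T·α'·(β'+T)/β'² = 4·239·45/1681 = 43020/1681.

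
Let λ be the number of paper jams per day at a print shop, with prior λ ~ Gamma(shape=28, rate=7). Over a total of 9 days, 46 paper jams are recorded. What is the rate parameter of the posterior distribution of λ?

Total count 46 over total exposure 9 days.
Conjugate update: add total count to the shape and total exposure to the rate, giving Gamma(74, 16).

16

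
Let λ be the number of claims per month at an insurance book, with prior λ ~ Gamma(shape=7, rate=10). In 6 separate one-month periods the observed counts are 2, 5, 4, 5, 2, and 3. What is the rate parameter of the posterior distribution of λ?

16

Total count: 2 + 5 + 4 + 5 + 2 + 3 = 21.
Total exposure: 6 months.
The Gamma prior is conjugate for the Poisson rate, so λ | data ~ Gamma(7+21, 10+6) = Gamma(28, 16).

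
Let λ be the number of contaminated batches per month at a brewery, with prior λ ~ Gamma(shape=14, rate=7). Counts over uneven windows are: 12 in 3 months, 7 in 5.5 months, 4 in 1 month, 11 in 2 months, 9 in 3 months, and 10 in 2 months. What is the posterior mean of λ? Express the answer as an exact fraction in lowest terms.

134/47

Total count: 12 + 7 + 4 + 11 + 9 + 10 = 53.
Total exposure: 3 + 5.5 + 1 + 2 + 3 + 2 = 16.5 months.
Conjugate update: add total count to the shape and total exposure to the rate, giving Gamma(67, 47/2).
Posterior mean = α'/β' = 67/(47/2) = 134/47.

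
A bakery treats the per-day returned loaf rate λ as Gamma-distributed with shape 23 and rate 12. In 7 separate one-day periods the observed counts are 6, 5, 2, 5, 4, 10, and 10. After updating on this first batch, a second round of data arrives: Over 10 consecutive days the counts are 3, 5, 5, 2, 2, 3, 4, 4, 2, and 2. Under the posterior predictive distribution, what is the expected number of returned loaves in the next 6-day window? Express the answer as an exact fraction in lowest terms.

582/29

Total count: 6 + 5 + 2 + 5 + 4 + 10 + 10 = 42.
Total exposure: 7 days.
After the first batch: Gamma(23 + 42, 12 + 7) = Gamma(65, 19).
Total count: 3 + 5 + 5 + 2 + 2 + 3 + 4 + 4 + 2 + 2 = 32.
Total exposure: 10 days.
After the second batch: Gamma(65 + 32, 19 + 10) = Gamma(97, 29).
Predictive mean over a 6-day window = T·E[λ|data] = 6·97/29 = 582/29.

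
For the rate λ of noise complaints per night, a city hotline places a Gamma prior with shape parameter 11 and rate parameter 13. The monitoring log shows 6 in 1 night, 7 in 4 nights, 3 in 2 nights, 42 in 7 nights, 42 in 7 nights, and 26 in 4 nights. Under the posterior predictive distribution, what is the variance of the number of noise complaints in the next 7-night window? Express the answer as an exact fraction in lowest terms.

Total count: 6 + 7 + 3 + 42 + 42 + 26 = 126.
Total exposure: 1 + 4 + 2 + 7 + 7 + 4 = 25 nights.
Conjugate update: add total count to the shape and total exposure to the rate, giving Gamma(137, 38).
The posterior predictive for a window of length T is Negative Binomial with variance T·α'·(β'+T)/β'² = 7·137·45/1444 = 43155/1444.

43155/1444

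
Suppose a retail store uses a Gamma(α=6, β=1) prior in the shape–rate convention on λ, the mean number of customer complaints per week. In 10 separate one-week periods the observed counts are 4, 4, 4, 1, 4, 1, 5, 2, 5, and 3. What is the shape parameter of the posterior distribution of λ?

Total count: 4 + 4 + 4 + 1 + 4 + 1 + 5 + 2 + 5 + 3 = 33.
Total exposure: 10 weeks.
Gamma(α, β) with Poisson data over total exposure Σt gives posterior Gamma(α+Σx, β+Σt) = Gamma(39, 11).

39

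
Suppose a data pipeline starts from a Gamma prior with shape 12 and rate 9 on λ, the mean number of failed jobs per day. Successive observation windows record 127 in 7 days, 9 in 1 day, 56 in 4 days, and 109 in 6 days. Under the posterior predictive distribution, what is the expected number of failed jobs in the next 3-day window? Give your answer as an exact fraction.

Total count: 127 + 9 + 56 + 109 = 301.
Total exposure: 7 + 1 + 4 + 6 = 18 days.
Posterior: α' = 12 + 301 = 313, β' = 9 + 18 = 27.
Predictive mean over a 3-day window = T·E[λ|data] = 3·313/27 = 313/9.

313/9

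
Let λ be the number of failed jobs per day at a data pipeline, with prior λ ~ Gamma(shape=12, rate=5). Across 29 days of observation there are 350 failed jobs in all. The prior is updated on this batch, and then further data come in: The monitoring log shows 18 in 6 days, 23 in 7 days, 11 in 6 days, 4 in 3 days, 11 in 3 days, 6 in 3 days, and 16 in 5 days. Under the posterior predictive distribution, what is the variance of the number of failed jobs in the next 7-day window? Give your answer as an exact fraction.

233618/4489

Total count 350 over total exposure 29 days.
After the first batch: Gamma(12 + 350, 5 + 29) = Gamma(362, 34).
Total count: 18 + 23 + 11 + 4 + 11 + 6 + 16 = 89.
Total exposure: 6 + 7 + 6 + 3 + 3 + 3 + 5 = 33 days.
After the second batch: Gamma(362 + 89, 34 + 33) = Gamma(451, 67).
The posterior predictive for a window of length T is Negative Binomial with variance T·α'·(β'+T)/β'² = 7·451·74/4489 = 233618/4489.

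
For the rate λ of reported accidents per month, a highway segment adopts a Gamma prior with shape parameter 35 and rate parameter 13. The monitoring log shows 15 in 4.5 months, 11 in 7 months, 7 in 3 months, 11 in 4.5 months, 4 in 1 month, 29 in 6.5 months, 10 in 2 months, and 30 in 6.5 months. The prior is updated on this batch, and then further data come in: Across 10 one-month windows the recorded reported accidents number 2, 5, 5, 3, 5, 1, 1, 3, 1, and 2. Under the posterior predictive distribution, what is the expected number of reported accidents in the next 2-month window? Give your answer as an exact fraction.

Total count: 15 + 11 + 7 + 11 + 4 + 29 + 10 + 30 = 117.
Total exposure: 4.5 + 7 + 3 + 4.5 + 1 + 6.5 + 2 + 6.5 = 35 months.
After the first batch: Gamma(35 + 117, 13 + 35) = Gamma(152, 48).
Total count: 2 + 5 + 5 + 3 + 5 + 1 + 1 + 3 + 1 + 2 = 28.
Total exposure: 10 months.
After the second batch: Gamma(152 + 28, 48 + 10) = Gamma(180, 58).
Predictive mean over a 2-month window = T·E[λ|data] = 2·180/58 = 180/29.

180/29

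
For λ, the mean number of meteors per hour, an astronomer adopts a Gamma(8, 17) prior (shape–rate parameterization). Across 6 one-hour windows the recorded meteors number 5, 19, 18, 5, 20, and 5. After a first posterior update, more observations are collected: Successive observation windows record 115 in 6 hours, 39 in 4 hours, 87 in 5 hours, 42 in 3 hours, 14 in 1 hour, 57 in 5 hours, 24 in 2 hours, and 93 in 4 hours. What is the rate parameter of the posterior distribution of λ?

Total count: 5 + 19 + 18 + 5 + 20 + 5 = 72.
Total exposure: 6 hours.
After the first batch: Gamma(8 + 72, 17 + 6) = Gamma(80, 23).
Total count: 115 + 39 + 87 + 42 + 14 + 57 + 24 + 93 = 471.
Total exposure: 6 + 4 + 5 + 3 + 1 + 5 + 2 + 4 = 30 hours.
After the second batch: Gamma(80 + 471, 23 + 30) = Gamma(551, 53).

53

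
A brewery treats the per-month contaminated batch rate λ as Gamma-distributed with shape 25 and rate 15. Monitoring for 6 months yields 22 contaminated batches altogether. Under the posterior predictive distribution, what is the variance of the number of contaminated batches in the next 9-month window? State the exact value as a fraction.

Total count 22 over total exposure 6 months.
Gamma(α, β) with Poisson data over total exposure Σt gives posterior Gamma(α+Σx, β+Σt) = Gamma(47, 21).
The posterior predictive for a window of length T is Negative Binomial with variance T·α'·(β'+T)/β'² = 9·47·30/441 = 1410/49.

1410/49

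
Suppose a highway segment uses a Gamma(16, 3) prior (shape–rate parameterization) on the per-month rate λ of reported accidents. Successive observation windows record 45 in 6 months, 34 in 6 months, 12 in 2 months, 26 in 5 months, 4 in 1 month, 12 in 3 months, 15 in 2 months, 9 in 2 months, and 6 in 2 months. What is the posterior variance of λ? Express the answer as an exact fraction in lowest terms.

179/1024

Total count: 45 + 34 + 12 + 26 + 4 + 12 + 15 + 9 + 6 = 163.
Total exposure: 6 + 6 + 2 + 5 + 1 + 3 + 2 + 2 + 2 = 29 months.
Posterior: α' = 16 + 163 = 179, β' = 3 + 29 = 32.
Posterior variance = α'/β'² = 179/1024.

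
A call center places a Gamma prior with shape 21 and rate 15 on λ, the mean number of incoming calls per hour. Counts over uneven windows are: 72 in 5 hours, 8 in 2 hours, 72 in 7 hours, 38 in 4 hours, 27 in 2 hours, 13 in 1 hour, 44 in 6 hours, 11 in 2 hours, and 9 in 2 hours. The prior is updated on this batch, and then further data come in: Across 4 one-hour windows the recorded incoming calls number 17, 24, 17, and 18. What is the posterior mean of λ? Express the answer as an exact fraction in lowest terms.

Total count: 72 + 8 + 72 + 38 + 27 + 13 + 44 + 11 + 9 = 294.
Total exposure: 5 + 2 + 7 + 4 + 2 + 1 + 6 + 2 + 2 = 31 hours.
After the first batch: Gamma(21 + 294, 15 + 31) = Gamma(315, 46).
Total count: 17 + 24 + 17 + 18 = 76.
Total exposure: 4 hours.
After the second batch: Gamma(315 + 76, 46 + 4) = Gamma(391, 50).
Posterior mean = α'/β' = 391/50.

391/50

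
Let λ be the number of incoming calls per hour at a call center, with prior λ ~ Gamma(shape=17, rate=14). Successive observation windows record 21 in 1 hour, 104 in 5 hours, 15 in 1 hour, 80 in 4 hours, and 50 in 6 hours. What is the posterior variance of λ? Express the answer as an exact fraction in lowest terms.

287/961

Total count: 21 + 104 + 15 + 80 + 50 = 270.
Total exposure: 1 + 5 + 1 + 4 + 6 = 17 hours.
By Gamma–Poisson conjugacy, the posterior is Gamma(α + Σx, β + Σt) = Gamma(17 + 270, 14 + 17) = Gamma(287, 31).
Posterior variance = α'/β'² = 287/961.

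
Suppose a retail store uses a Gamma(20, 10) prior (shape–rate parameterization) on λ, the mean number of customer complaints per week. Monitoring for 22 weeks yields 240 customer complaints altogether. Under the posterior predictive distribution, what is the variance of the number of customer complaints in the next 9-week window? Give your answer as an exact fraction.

Total count 240 over total exposure 22 weeks.
The Gamma prior is conjugate for the Poisson rate, so λ | data ~ Gamma(20+240, 10+22) = Gamma(260, 32).
The posterior predictive for a window of length T is Negative Binomial with variance T·α'·(β'+T)/β'² = 9·260·41/1024 = 23985/256.

23985/256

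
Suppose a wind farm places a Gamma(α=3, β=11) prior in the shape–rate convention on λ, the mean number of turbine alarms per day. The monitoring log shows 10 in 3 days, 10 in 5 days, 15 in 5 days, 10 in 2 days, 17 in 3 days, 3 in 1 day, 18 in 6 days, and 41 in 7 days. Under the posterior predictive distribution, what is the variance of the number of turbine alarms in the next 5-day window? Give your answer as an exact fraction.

30480/1849

Total count: 10 + 10 + 15 + 10 + 17 + 3 + 18 + 41 = 124.
Total exposure: 3 + 5 + 5 + 2 + 3 + 1 + 6 + 7 = 32 days.
Posterior: α' = 3 + 124 = 127, β' = 11 + 32 = 43.
The posterior predictive for a window of length T is Negative Binomial with variance T·α'·(β'+T)/β'² = 5·127·48/1849 = 30480/1849.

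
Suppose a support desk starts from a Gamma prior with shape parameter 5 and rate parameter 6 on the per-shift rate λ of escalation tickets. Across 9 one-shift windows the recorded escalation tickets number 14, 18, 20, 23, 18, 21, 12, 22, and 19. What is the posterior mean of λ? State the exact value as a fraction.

Total count: 14 + 18 + 20 + 23 + 18 + 21 + 12 + 22 + 19 = 167.
Total exposure: 9 shifts.
Gamma(α, β) with Poisson data over total exposure Σt gives posterior Gamma(α+Σx, β+Σt) = Gamma(172, 15).
Posterior mean = α'/β' = 172/15.

172/15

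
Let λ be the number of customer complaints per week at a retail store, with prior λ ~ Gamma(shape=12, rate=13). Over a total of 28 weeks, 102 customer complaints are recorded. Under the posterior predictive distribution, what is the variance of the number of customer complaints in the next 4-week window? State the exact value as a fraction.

Total count 102 over total exposure 28 weeks.
Posterior: α' = 12 + 102 = 114, β' = 13 + 28 = 41.
The posterior predictive for a window of length T is Negative Binomial with variance T·α'·(β'+T)/β'² = 4·114·45/1681 = 20520/1681.

20520/1681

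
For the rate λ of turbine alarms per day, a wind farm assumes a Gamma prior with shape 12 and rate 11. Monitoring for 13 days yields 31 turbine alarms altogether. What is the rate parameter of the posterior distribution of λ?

Total count 31 over total exposure 13 days.
By Gamma–Poisson conjugacy, the posterior is Gamma(α + Σx, β + Σt) = Gamma(12 + 31, 11 + 13) = Gamma(43, 24).

24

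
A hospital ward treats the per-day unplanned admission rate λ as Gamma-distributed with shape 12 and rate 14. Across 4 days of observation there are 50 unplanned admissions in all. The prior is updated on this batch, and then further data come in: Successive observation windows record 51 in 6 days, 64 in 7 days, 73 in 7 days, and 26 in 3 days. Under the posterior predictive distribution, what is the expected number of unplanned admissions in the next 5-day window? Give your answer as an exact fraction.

Total count 50 over total exposure 4 days.
After the first batch: Gamma(12 + 50, 14 + 4) = Gamma(62, 18).
Total count: 51 + 64 + 73 + 26 = 214.
Total exposure: 6 + 7 + 7 + 3 = 23 days.
After the second batch: Gamma(62 + 214, 18 + 23) = Gamma(276, 41).
Predictive mean over a 5-day window = T·E[λ|data] = 5·276/41 = 1380/41.

1380/41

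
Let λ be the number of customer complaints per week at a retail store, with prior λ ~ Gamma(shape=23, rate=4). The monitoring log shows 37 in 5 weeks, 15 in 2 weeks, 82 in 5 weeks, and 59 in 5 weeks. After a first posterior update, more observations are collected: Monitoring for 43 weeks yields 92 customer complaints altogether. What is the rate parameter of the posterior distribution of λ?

Total count: 37 + 15 + 82 + 59 = 193.
Total exposure: 5 + 2 + 5 + 5 = 17 weeks.
After the first batch: Gamma(23 + 193, 4 + 17) = Gamma(216, 21).
Total count 92 over total exposure 43 weeks.
After the second batch: Gamma(216 + 92, 21 + 43) = Gamma(308, 64).

64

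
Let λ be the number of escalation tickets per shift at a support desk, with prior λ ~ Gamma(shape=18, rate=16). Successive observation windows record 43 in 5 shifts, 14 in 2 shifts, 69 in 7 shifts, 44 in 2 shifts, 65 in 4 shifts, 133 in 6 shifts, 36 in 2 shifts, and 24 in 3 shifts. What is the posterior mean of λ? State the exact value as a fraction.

Total count: 43 + 14 + 69 + 44 + 65 + 133 + 36 + 24 = 428.
Total exposure: 5 + 2 + 7 + 2 + 4 + 6 + 2 + 3 = 31 shifts.
The Gamma prior is conjugate for the Poisson rate, so λ | data ~ Gamma(18+428, 16+31) = Gamma(446, 47).
Posterior mean = α'/β' = 446/47.

446/47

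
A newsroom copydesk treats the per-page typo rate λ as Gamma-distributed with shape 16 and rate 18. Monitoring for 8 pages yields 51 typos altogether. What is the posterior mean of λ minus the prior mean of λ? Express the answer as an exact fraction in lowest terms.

Total count 51 over total exposure 8 pages.
Gamma(α, β) with Poisson data over total exposure Σt gives posterior Gamma(α+Σx, β+Σt) = Gamma(67, 26).
Posterior mean = 67/26 = 67/26; prior mean = 16/18 = 8/9. Difference = 67/26 − 8/9 = 395/234.

395/234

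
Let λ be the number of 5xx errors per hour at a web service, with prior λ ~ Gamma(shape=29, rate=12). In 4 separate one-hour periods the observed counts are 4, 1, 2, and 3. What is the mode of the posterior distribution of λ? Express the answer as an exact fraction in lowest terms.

19/8

Total count: 4 + 1 + 2 + 3 = 10.
Total exposure: 4 hours.
By Gamma–Poisson conjugacy, the posterior is Gamma(α + Σx, β + Σt) = Gamma(29 + 10, 12 + 4) = Gamma(39, 16).
Posterior mode = (α'−1)/β' = 38/16 = 19/8.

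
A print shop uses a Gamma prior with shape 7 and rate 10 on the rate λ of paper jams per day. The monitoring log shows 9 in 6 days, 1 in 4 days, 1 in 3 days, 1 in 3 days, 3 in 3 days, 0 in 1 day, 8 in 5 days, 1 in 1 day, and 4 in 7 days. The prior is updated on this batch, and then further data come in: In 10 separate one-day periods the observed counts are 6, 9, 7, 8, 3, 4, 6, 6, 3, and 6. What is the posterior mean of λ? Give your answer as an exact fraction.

93/53

Total count: 9 + 1 + 1 + 1 + 3 + 0 + 8 + 1 + 4 = 28.
Total exposure: 6 + 4 + 3 + 3 + 3 + 1 + 5 + 1 + 7 = 33 days.
After the first batch: Gamma(7 + 28, 10 + 33) = Gamma(35, 43).
Total count: 6 + 9 + 7 + 8 + 3 + 4 + 6 + 6 + 3 + 6 = 58.
Total exposure: 10 days.
After the second batch: Gamma(35 + 58, 43 + 10) = Gamma(93, 53).
Posterior mean = α'/β' = 93/53.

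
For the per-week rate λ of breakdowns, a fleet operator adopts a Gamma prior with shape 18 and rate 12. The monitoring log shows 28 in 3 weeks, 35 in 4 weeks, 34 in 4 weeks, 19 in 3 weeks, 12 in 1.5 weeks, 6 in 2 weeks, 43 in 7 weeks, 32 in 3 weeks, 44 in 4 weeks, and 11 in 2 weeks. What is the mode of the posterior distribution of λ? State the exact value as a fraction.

562/91

Total count: 28 + 35 + 34 + 19 + 12 + 6 + 43 + 32 + 44 + 11 = 264.
Total exposure: 3 + 4 + 4 + 3 + 1.5 + 2 + 7 + 3 + 4 + 2 = 33.5 weeks.
Conjugate update: add total count to the shape and total exposure to the rate, giving Gamma(282, 91/2).
Posterior mode = (α'−1)/β' = 281/(91/2) = 562/91.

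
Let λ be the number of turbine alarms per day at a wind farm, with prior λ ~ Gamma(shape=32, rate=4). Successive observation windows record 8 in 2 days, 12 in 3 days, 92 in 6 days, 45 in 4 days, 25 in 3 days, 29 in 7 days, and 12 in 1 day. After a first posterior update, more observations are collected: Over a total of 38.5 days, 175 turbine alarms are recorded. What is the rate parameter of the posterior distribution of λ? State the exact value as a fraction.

Total count: 8 + 12 + 92 + 45 + 25 + 29 + 12 = 223.
Total exposure: 2 + 3 + 6 + 4 + 3 + 7 + 1 = 26 days.
After the first batch: Gamma(32 + 223, 4 + 26) = Gamma(255, 30).
Total count 175 over total exposure 38.5 days.
After the second batch: Gamma(255 + 175, 30 + 38.5) = Gamma(430, 137/2).

137/2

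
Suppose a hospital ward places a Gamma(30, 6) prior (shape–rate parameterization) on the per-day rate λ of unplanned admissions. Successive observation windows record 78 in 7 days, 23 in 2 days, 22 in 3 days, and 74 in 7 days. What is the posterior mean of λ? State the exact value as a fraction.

227/25

Total count: 78 + 23 + 22 + 74 = 197.
Total exposure: 7 + 2 + 3 + 7 = 19 days.
Posterior: α' = 30 + 197 = 227, β' = 6 + 19 = 25.
Posterior mean = α'/β' = 227/25.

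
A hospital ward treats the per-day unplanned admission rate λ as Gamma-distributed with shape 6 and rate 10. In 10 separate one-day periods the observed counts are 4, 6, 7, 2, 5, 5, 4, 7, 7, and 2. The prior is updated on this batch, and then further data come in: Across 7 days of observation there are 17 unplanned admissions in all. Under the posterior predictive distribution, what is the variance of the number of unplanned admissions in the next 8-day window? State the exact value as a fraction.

Total count: 4 + 6 + 7 + 2 + 5 + 5 + 4 + 7 + 7 + 2 = 49.
Total exposure: 10 days.
After the first batch: Gamma(6 + 49, 10 + 10) = Gamma(55, 20).
Total count 17 over total exposure 7 days.
After the second batch: Gamma(55 + 17, 20 + 7) = Gamma(72, 27).
The posterior predictive for a window of length T is Negative Binomial with variance T·α'·(β'+T)/β'² = 8·72·35/729 = 2240/81.

2240/81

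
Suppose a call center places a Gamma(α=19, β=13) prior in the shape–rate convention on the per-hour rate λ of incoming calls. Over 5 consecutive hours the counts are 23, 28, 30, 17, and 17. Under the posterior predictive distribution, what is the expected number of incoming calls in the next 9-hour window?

67

Total count: 23 + 28 + 30 + 17 + 17 = 115.
Total exposure: 5 hours.
By Gamma–Poisson conjugacy, the posterior is Gamma(α + Σx, β + Σt) = Gamma(19 + 115, 13 + 5) = Gamma(134, 18).
Predictive mean over a 9-hour window = T·E[λ|data] = 9·134/18 = 67.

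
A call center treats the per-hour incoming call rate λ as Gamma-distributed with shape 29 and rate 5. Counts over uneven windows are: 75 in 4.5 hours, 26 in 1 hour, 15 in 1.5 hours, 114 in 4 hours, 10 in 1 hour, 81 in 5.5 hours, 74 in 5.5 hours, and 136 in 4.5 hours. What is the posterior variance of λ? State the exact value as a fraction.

Total count: 75 + 26 + 15 + 114 + 10 + 81 + 74 + 136 = 531.
Total exposure: 4.5 + 1 + 1.5 + 4 + 1 + 5.5 + 5.5 + 4.5 = 27.5 hours.
Posterior: α' = 29 + 531 = 560, β' = 5 + 27.5 = 65/2.
Posterior variance = α'/β'² = 560/(4225/4) = 448/845.

448/845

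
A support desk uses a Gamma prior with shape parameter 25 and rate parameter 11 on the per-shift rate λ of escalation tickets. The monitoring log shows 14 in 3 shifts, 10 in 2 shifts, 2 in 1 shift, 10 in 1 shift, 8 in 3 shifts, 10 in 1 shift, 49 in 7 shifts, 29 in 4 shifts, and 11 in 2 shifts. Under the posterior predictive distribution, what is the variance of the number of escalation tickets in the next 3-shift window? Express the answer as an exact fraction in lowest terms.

2736/175

Total count: 14 + 10 + 2 + 10 + 8 + 10 + 49 + 29 + 11 = 143.
Total exposure: 3 + 2 + 1 + 1 + 3 + 1 + 7 + 4 + 2 = 24 shifts.
Gamma(α, β) with Poisson data over total exposure Σt gives posterior Gamma(α+Σx, β+Σt) = Gamma(168, 35).
The posterior predictive for a window of length T is Negative Binomial with variance T·α'·(β'+T)/β'² = 3·168·38/1225 = 2736/175.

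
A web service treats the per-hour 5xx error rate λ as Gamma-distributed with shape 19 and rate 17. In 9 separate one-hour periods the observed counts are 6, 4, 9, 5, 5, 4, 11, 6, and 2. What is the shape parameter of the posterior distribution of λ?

Total count: 6 + 4 + 9 + 5 + 5 + 4 + 11 + 6 + 2 = 52.
Total exposure: 9 hours.
By Gamma–Poisson conjugacy, the posterior is Gamma(α + Σx, β + Σt) = Gamma(19 + 52, 17 + 9) = Gamma(71, 26).

71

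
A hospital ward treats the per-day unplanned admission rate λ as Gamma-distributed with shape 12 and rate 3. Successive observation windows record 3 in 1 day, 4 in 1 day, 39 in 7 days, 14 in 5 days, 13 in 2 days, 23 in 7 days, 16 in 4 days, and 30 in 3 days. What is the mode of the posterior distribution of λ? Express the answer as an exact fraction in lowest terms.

51/11

Total count: 3 + 4 + 39 + 14 + 13 + 23 + 16 + 30 = 142.
Total exposure: 1 + 1 + 7 + 5 + 2 + 7 + 4 + 3 = 30 days.
Posterior: α' = 12 + 142 = 154, β' = 3 + 30 = 33.
Posterior mode = (α'−1)/β' = 153/33 = 51/11.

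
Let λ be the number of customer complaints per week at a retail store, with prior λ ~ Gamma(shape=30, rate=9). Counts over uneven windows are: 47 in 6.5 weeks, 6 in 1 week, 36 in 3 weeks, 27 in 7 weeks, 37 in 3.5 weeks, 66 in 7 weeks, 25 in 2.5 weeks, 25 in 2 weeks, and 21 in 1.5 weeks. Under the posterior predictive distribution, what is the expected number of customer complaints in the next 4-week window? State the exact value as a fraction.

Total count: 47 + 6 + 36 + 27 + 37 + 66 + 25 + 25 + 21 = 290.
Total exposure: 6.5 + 1 + 3 + 7 + 3.5 + 7 + 2.5 + 2 + 1.5 = 34 weeks.
Posterior: α' = 30 + 290 = 320, β' = 9 + 34 = 43.
Predictive mean over a 4-week window = T·E[λ|data] = 4·320/43 = 1280/43.

1280/43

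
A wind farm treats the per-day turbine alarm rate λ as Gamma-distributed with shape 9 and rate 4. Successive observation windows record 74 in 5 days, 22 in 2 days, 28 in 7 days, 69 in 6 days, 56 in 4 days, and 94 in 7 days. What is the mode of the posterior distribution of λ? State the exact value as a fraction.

Total count: 74 + 22 + 28 + 69 + 56 + 94 = 343.
Total exposure: 5 + 2 + 7 + 6 + 4 + 7 = 31 days.
The Gamma prior is conjugate for the Poisson rate, so λ | data ~ Gamma(9+343, 4+31) = Gamma(352, 35).
Posterior mode = (α'−1)/β' = 351/35.

351/35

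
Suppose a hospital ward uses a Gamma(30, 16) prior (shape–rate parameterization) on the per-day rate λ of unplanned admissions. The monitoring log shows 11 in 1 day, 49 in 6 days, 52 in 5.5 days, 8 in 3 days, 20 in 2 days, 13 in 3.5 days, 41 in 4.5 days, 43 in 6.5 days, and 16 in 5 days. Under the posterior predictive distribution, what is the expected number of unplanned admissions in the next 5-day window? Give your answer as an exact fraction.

1415/53

Total count: 11 + 49 + 52 + 8 + 20 + 13 + 41 + 43 + 16 = 253.
Total exposure: 1 + 6 + 5.5 + 3 + 2 + 3.5 + 4.5 + 6.5 + 5 = 37 days.
The Gamma prior is conjugate for the Poisson rate, so λ | data ~ Gamma(30+253, 16+37) = Gamma(283, 53).
Predictive mean over a 5-day window = T·E[λ|data] = 5·283/53 = 1415/53.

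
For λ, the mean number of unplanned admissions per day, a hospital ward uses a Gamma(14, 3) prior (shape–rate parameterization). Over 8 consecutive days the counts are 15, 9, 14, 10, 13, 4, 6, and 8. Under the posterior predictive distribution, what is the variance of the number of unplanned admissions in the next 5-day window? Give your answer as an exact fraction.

7440/121

Total count: 15 + 9 + 14 + 10 + 13 + 4 + 6 + 8 = 79.
Total exposure: 8 days.
Posterior: α' = 14 + 79 = 93, β' = 3 + 8 = 11.
The posterior predictive for a window of length T is Negative Binomial with variance T·α'·(β'+T)/β'² = 5·93·16/121 = 7440/121.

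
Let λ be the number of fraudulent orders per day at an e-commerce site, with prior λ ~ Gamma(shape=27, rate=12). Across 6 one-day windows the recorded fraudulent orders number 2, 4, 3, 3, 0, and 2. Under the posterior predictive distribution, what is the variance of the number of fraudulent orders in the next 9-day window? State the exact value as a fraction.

123/4

Total count: 2 + 4 + 3 + 3 + 0 + 2 = 14.
Total exposure: 6 days.
By Gamma–Poisson conjugacy, the posterior is Gamma(α + Σx, β + Σt) = Gamma(27 + 14, 12 + 6) = Gamma(41, 18).
The posterior predictive for a window of length T is Negative Binomial with variance T·α'·(β'+T)/β'² = 9·41·27/324 = 123/4.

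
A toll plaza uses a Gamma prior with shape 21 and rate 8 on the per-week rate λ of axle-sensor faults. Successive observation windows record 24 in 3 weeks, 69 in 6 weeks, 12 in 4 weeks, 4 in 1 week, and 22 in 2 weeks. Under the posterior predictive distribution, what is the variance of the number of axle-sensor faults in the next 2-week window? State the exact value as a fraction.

Total count: 24 + 69 + 12 + 4 + 22 = 131.
Total exposure: 3 + 6 + 4 + 1 + 2 = 16 weeks.
Conjugate update: add total count to the shape and total exposure to the rate, giving Gamma(152, 24).
The posterior predictive for a window of length T is Negative Binomial with variance T·α'·(β'+T)/β'² = 2·152·26/576 = 247/18.

247/18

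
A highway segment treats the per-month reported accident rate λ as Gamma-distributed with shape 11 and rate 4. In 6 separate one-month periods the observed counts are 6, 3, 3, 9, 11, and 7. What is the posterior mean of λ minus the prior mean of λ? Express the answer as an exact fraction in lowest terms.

Total count: 6 + 3 + 3 + 9 + 11 + 7 = 39.
Total exposure: 6 months.
By Gamma–Poisson conjugacy, the posterior is Gamma(α + Σx, β + Σt) = Gamma(11 + 39, 4 + 6) = Gamma(50, 10).
Posterior mean = 50/10 = 5; prior mean = 11/4 = 11/4. Difference = 5 − 11/4 = 9/4.

9/4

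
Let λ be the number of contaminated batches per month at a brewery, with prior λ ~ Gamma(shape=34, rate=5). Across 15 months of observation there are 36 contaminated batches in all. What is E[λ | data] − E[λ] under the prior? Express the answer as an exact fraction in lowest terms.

-33/10

Total count 36 over total exposure 15 months.
Gamma(α, β) with Poisson data over total exposure Σt gives posterior Gamma(α+Σx, β+Σt) = Gamma(70, 20).
Posterior mean = 70/20 = 7/2; prior mean = 34/5 = 34/5. Difference = 7/2 − 34/5 = -33/10.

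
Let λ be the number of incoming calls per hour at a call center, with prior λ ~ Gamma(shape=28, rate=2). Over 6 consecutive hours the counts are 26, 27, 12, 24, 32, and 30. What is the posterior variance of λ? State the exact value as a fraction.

Total count: 26 + 27 + 12 + 24 + 32 + 30 = 151.
Total exposure: 6 hours.
Posterior: α' = 28 + 151 = 179, β' = 2 + 6 = 8.
Posterior variance = α'/β'² = 179/64.

179/64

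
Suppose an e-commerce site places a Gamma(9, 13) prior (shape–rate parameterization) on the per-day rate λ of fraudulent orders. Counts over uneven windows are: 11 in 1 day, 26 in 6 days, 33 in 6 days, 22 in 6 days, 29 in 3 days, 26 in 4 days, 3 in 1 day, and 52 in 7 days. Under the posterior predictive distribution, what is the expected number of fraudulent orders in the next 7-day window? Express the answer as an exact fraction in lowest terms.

1477/47

Total count: 11 + 26 + 33 + 22 + 29 + 26 + 3 + 52 = 202.
Total exposure: 1 + 6 + 6 + 6 + 3 + 4 + 1 + 7 = 34 days.
Conjugate update: add total count to the shape and total exposure to the rate, giving Gamma(211, 47).
Predictive mean over a 7-day window = T·E[λ|data] = 7·211/47 = 1477/47.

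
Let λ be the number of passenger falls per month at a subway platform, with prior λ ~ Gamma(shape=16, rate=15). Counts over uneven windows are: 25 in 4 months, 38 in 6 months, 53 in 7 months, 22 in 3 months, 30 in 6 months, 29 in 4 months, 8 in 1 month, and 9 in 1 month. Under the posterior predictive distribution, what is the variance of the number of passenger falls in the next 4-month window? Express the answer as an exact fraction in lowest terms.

46920/2209

Total count: 25 + 38 + 53 + 22 + 30 + 29 + 8 + 9 = 214.
Total exposure: 4 + 6 + 7 + 3 + 6 + 4 + 1 + 1 = 32 months.
Gamma(α, β) with Poisson data over total exposure Σt gives posterior Gamma(α+Σx, β+Σt) = Gamma(230, 47).
The posterior predictive for a window of length T is Negative Binomial with variance T·α'·(β'+T)/β'² = 4·230·51/2209 = 46920/2209.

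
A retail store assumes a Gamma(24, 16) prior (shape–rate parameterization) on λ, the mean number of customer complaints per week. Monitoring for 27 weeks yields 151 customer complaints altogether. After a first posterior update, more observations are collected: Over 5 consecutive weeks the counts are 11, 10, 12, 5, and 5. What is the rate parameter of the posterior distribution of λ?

Total count 151 over total exposure 27 weeks.
After the first batch: Gamma(24 + 151, 16 + 27) = Gamma(175, 43).
Total count: 11 + 10 + 12 + 5 + 5 = 43.
Total exposure: 5 weeks.
After the second batch: Gamma(175 + 43, 43 + 5) = Gamma(218, 48).

48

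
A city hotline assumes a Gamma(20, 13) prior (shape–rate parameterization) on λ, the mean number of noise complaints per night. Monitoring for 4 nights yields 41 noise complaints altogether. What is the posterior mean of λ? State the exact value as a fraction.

Total count 41 over total exposure 4 nights.
Posterior: α' = 20 + 41 = 61, β' = 13 + 4 = 17.
Posterior mean = α'/β' = 61/17.

61/17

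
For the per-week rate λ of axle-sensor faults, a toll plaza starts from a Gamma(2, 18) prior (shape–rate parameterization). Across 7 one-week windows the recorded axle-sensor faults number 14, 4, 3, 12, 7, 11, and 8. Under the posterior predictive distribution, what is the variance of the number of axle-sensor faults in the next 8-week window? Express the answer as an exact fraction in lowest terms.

16104/625

Total count: 14 + 4 + 3 + 12 + 7 + 11 + 8 = 59.
Total exposure: 7 weeks.
By Gamma–Poisson conjugacy, the posterior is Gamma(α + Σx, β + Σt) = Gamma(2 + 59, 18 + 7) = Gamma(61, 25).
The posterior predictive for a window of length T is Negative Binomial with variance T·α'·(β'+T)/β'² = 8·61·33/625 = 16104/625.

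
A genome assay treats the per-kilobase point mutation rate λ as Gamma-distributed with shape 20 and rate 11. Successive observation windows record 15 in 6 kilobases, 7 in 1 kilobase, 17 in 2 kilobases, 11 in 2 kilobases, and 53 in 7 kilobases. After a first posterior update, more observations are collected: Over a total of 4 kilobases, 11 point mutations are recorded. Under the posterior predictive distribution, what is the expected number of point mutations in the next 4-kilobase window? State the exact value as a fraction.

Total count: 15 + 7 + 17 + 11 + 53 = 103.
Total exposure: 6 + 1 + 2 + 2 + 7 = 18 kilobases.
After the first batch: Gamma(20 + 103, 11 + 18) = Gamma(123, 29).
Total count 11 over total exposure 4 kilobases.
After the second batch: Gamma(123 + 11, 29 + 4) = Gamma(134, 33).
Predictive mean over a 4-kilobase window = T·E[λ|data] = 4·134/33 = 536/33.

536/33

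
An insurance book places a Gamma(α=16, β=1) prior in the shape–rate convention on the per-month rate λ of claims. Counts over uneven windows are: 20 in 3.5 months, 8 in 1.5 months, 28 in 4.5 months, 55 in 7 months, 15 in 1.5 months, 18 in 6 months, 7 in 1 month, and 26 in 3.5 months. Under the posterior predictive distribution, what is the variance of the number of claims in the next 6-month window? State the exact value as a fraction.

Total count: 20 + 8 + 28 + 55 + 15 + 18 + 7 + 26 = 177.
Total exposure: 3.5 + 1.5 + 4.5 + 7 + 1.5 + 6 + 1 + 3.5 = 28.5 months.
The Gamma prior is conjugate for the Poisson rate, so λ | data ~ Gamma(16+177, 1+28.5) = Gamma(193, 59/2).
The posterior predictive for a window of length T is Negative Binomial with variance T·α'·(β'+T)/β'² = 6·193·(71/2)/(3481/4) = 164436/3481.

164436/3481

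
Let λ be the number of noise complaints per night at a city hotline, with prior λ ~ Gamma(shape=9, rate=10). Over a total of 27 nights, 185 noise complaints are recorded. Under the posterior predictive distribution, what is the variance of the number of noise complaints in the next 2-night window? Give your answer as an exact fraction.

Total count 185 over total exposure 27 nights.
Gamma(α, β) with Poisson data over total exposure Σt gives posterior Gamma(α+Σx, β+Σt) = Gamma(194, 37).
The posterior predictive for a window of length T is Negative Binomial with variance T·α'·(β'+T)/β'² = 2·194·39/1369 = 15132/1369.

15132/1369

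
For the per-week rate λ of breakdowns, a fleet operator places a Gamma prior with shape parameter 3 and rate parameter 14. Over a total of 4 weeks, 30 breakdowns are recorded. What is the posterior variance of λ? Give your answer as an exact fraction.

11/108

Total count 30 over total exposure 4 weeks.
Posterior: α' = 3 + 30 = 33, β' = 14 + 4 = 18.
Posterior variance = α'/β'² = 33/324 = 11/108.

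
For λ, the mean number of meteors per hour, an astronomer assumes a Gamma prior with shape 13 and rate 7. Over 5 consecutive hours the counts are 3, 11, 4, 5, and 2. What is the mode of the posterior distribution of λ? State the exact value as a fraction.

Total count: 3 + 11 + 4 + 5 + 2 = 25.
Total exposure: 5 hours.
Conjugate update: add total count to the shape and total exposure to the rate, giving Gamma(38, 12).
Posterior mode = (α'−1)/β' = 37/12.

37/12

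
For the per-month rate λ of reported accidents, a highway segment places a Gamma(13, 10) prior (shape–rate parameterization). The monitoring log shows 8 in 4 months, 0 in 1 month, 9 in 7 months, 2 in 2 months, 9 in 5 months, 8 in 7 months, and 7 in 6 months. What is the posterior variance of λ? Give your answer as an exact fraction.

Total count: 8 + 0 + 9 + 2 + 9 + 8 + 7 = 43.
Total exposure: 4 + 1 + 7 + 2 + 5 + 7 + 6 = 32 months.
By Gamma–Poisson conjugacy, the posterior is Gamma(α + Σx, β + Σt) = Gamma(13 + 43, 10 + 32) = Gamma(56, 42).
Posterior variance = α'/β'² = 56/1764 = 2/63.

2/63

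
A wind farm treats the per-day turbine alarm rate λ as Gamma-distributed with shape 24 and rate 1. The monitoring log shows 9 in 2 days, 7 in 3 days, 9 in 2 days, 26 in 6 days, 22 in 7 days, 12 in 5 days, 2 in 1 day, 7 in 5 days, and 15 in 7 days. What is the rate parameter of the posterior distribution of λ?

39

Total count: 9 + 7 + 9 + 26 + 22 + 12 + 2 + 7 + 15 = 109.
Total exposure: 2 + 3 + 2 + 6 + 7 + 5 + 1 + 5 + 7 = 38 days.
By Gamma–Poisson conjugacy, the posterior is Gamma(α + Σx, β + Σt) = Gamma(24 + 109, 1 + 38) = Gamma(133, 39).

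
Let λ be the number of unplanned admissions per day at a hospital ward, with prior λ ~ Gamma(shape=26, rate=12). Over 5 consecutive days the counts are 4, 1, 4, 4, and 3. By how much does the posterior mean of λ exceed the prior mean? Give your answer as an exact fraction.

31/102

Total count: 4 + 1 + 4 + 4 + 3 = 16.
Total exposure: 5 days.
Posterior: α' = 26 + 16 = 42, β' = 12 + 5 = 17.
Posterior mean = 42/17 = 42/17; prior mean = 26/12 = 13/6. Difference = 42/17 − 13/6 = 31/102.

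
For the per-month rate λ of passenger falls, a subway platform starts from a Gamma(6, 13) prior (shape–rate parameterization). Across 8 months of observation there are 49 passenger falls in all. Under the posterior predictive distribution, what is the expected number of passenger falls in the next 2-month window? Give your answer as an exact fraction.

110/21

Total count 49 over total exposure 8 months.
The Gamma prior is conjugate for the Poisson rate, so λ | data ~ Gamma(6+49, 13+8) = Gamma(55, 21).
Predictive mean over a 2-month window = T·E[λ|data] = 2·55/21 = 110/21.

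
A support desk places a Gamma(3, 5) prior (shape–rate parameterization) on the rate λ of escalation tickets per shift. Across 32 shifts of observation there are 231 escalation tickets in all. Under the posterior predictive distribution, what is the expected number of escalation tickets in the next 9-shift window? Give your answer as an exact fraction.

Total count 231 over total exposure 32 shifts.
Conjugate update: add total count to the shape and total exposure to the rate, giving Gamma(234, 37).
Predictive mean over a 9-shift window = T·E[λ|data] = 9·234/37 = 2106/37.

2106/37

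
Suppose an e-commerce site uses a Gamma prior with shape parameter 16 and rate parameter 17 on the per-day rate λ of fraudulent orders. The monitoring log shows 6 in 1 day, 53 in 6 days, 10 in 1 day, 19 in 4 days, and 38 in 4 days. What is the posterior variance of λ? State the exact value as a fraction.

Total count: 6 + 53 + 10 + 19 + 38 = 126.
Total exposure: 1 + 6 + 1 + 4 + 4 = 16 days.
Gamma(α, β) with Poisson data over total exposure Σt gives posterior Gamma(α+Σx, β+Σt) = Gamma(142, 33).
Posterior variance = α'/β'² = 142/1089.

142/1089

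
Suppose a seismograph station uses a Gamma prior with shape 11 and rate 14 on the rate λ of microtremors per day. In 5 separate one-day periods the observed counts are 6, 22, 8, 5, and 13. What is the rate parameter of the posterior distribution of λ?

19

Total count: 6 + 22 + 8 + 5 + 13 = 54.
Total exposure: 5 days.
Conjugate update: add total count to the shape and total exposure to the rate, giving Gamma(65, 19).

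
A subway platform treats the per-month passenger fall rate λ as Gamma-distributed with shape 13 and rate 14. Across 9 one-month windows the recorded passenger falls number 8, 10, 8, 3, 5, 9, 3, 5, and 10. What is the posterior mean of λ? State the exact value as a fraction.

Total count: 8 + 10 + 8 + 3 + 5 + 9 + 3 + 5 + 10 = 61.
Total exposure: 9 months.
Gamma(α, β) with Poisson data over total exposure Σt gives posterior Gamma(α+Σx, β+Σt) = Gamma(74, 23).
Posterior mean = α'/β' = 74/23.

74/23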